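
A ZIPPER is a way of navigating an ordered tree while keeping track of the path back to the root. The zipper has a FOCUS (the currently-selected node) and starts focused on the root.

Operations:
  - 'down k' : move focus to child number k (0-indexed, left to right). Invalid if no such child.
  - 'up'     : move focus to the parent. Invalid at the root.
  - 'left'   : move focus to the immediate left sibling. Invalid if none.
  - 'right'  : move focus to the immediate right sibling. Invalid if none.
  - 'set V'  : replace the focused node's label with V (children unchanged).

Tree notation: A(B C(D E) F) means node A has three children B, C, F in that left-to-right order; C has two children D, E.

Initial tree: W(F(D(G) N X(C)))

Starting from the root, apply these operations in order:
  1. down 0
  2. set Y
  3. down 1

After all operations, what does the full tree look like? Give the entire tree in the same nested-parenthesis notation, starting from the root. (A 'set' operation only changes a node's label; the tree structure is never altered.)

Answer: W(Y(D(G) N X(C)))

Derivation:
Step 1 (down 0): focus=F path=0 depth=1 children=['D', 'N', 'X'] left=[] right=[] parent=W
Step 2 (set Y): focus=Y path=0 depth=1 children=['D', 'N', 'X'] left=[] right=[] parent=W
Step 3 (down 1): focus=N path=0/1 depth=2 children=[] left=['D'] right=['X'] parent=Y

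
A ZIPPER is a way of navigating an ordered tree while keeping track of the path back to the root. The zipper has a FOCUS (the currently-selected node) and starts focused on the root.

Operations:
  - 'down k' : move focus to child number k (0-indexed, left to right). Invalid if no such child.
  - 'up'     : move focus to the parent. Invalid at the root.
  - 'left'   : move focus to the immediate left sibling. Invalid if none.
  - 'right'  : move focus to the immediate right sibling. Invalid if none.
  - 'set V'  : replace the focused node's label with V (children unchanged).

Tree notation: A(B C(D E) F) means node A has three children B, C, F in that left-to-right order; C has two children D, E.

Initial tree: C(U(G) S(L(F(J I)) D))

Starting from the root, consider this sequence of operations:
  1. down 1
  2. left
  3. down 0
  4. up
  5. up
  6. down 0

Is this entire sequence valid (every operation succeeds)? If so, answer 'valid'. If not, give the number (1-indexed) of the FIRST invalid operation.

Answer: valid

Derivation:
Step 1 (down 1): focus=S path=1 depth=1 children=['L', 'D'] left=['U'] right=[] parent=C
Step 2 (left): focus=U path=0 depth=1 children=['G'] left=[] right=['S'] parent=C
Step 3 (down 0): focus=G path=0/0 depth=2 children=[] left=[] right=[] parent=U
Step 4 (up): focus=U path=0 depth=1 children=['G'] left=[] right=['S'] parent=C
Step 5 (up): focus=C path=root depth=0 children=['U', 'S'] (at root)
Step 6 (down 0): focus=U path=0 depth=1 children=['G'] left=[] right=['S'] parent=C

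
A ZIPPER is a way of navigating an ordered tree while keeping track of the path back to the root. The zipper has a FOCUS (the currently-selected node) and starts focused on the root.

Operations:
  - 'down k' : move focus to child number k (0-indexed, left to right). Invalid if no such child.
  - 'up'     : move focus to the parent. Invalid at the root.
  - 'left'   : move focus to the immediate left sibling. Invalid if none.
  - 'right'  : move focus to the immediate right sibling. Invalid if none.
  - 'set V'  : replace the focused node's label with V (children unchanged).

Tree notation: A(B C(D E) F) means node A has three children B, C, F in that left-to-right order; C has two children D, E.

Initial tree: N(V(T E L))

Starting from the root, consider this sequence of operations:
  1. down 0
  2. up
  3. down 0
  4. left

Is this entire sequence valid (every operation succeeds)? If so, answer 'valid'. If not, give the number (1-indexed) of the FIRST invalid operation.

Answer: 4

Derivation:
Step 1 (down 0): focus=V path=0 depth=1 children=['T', 'E', 'L'] left=[] right=[] parent=N
Step 2 (up): focus=N path=root depth=0 children=['V'] (at root)
Step 3 (down 0): focus=V path=0 depth=1 children=['T', 'E', 'L'] left=[] right=[] parent=N
Step 4 (left): INVALID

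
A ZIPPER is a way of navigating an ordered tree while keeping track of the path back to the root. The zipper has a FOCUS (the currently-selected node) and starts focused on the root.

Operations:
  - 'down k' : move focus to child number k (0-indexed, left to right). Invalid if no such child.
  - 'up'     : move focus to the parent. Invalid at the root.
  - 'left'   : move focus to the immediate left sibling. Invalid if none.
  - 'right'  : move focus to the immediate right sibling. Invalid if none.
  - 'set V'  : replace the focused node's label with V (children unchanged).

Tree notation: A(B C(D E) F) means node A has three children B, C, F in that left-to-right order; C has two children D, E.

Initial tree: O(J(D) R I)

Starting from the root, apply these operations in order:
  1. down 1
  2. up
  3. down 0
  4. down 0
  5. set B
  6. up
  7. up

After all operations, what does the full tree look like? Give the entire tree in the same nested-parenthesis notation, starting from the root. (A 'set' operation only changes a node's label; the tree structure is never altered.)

Answer: O(J(B) R I)

Derivation:
Step 1 (down 1): focus=R path=1 depth=1 children=[] left=['J'] right=['I'] parent=O
Step 2 (up): focus=O path=root depth=0 children=['J', 'R', 'I'] (at root)
Step 3 (down 0): focus=J path=0 depth=1 children=['D'] left=[] right=['R', 'I'] parent=O
Step 4 (down 0): focus=D path=0/0 depth=2 children=[] left=[] right=[] parent=J
Step 5 (set B): focus=B path=0/0 depth=2 children=[] left=[] right=[] parent=J
Step 6 (up): focus=J path=0 depth=1 children=['B'] left=[] right=['R', 'I'] parent=O
Step 7 (up): focus=O path=root depth=0 children=['J', 'R', 'I'] (at root)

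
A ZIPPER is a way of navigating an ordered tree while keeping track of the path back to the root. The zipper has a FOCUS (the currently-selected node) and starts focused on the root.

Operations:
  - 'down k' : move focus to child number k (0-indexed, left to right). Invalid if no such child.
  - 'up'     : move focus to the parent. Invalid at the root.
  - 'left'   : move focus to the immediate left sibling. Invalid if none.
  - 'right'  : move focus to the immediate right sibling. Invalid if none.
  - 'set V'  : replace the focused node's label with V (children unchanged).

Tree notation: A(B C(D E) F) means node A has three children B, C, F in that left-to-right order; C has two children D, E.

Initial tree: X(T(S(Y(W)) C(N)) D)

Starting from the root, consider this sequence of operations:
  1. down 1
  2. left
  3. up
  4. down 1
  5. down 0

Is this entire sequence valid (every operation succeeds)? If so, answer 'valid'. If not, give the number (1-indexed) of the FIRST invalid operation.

Answer: 5

Derivation:
Step 1 (down 1): focus=D path=1 depth=1 children=[] left=['T'] right=[] parent=X
Step 2 (left): focus=T path=0 depth=1 children=['S', 'C'] left=[] right=['D'] parent=X
Step 3 (up): focus=X path=root depth=0 children=['T', 'D'] (at root)
Step 4 (down 1): focus=D path=1 depth=1 children=[] left=['T'] right=[] parent=X
Step 5 (down 0): INVALID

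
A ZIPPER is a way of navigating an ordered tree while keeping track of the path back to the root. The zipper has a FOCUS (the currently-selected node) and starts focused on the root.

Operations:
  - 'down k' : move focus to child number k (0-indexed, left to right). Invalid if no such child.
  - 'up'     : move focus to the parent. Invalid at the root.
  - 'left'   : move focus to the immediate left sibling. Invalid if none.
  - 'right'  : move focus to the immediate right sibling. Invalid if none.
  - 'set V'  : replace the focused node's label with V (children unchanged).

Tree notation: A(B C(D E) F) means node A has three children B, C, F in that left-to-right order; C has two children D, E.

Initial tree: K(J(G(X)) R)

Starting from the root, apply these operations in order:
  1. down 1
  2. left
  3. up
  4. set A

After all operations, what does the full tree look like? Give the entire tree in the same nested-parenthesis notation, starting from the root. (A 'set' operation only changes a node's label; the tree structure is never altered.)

Answer: A(J(G(X)) R)

Derivation:
Step 1 (down 1): focus=R path=1 depth=1 children=[] left=['J'] right=[] parent=K
Step 2 (left): focus=J path=0 depth=1 children=['G'] left=[] right=['R'] parent=K
Step 3 (up): focus=K path=root depth=0 children=['J', 'R'] (at root)
Step 4 (set A): focus=A path=root depth=0 children=['J', 'R'] (at root)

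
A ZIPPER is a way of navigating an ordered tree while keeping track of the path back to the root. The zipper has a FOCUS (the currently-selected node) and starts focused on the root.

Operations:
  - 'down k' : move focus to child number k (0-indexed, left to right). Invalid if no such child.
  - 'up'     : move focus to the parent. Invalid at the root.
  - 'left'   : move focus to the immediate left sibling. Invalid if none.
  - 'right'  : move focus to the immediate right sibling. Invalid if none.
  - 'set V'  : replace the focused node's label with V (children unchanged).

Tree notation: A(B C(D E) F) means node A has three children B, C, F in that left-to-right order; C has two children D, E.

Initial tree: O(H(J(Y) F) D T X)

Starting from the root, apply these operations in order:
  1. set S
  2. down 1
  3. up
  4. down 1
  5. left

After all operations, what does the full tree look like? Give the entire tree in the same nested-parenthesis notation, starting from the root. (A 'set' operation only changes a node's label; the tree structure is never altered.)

Step 1 (set S): focus=S path=root depth=0 children=['H', 'D', 'T', 'X'] (at root)
Step 2 (down 1): focus=D path=1 depth=1 children=[] left=['H'] right=['T', 'X'] parent=S
Step 3 (up): focus=S path=root depth=0 children=['H', 'D', 'T', 'X'] (at root)
Step 4 (down 1): focus=D path=1 depth=1 children=[] left=['H'] right=['T', 'X'] parent=S
Step 5 (left): focus=H path=0 depth=1 children=['J', 'F'] left=[] right=['D', 'T', 'X'] parent=S

Answer: S(H(J(Y) F) D T X)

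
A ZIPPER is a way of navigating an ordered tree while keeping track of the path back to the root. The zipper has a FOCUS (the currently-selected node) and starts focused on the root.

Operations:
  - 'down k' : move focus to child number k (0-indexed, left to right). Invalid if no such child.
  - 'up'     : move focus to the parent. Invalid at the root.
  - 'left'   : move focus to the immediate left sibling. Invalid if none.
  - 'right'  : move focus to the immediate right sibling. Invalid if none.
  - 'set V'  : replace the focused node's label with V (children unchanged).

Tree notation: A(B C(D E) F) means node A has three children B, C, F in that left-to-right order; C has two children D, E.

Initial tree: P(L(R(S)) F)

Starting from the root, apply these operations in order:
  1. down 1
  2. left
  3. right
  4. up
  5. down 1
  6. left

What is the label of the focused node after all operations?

Answer: L

Derivation:
Step 1 (down 1): focus=F path=1 depth=1 children=[] left=['L'] right=[] parent=P
Step 2 (left): focus=L path=0 depth=1 children=['R'] left=[] right=['F'] parent=P
Step 3 (right): focus=F path=1 depth=1 children=[] left=['L'] right=[] parent=P
Step 4 (up): focus=P path=root depth=0 children=['L', 'F'] (at root)
Step 5 (down 1): focus=F path=1 depth=1 children=[] left=['L'] right=[] parent=P
Step 6 (left): focus=L path=0 depth=1 children=['R'] left=[] right=['F'] parent=P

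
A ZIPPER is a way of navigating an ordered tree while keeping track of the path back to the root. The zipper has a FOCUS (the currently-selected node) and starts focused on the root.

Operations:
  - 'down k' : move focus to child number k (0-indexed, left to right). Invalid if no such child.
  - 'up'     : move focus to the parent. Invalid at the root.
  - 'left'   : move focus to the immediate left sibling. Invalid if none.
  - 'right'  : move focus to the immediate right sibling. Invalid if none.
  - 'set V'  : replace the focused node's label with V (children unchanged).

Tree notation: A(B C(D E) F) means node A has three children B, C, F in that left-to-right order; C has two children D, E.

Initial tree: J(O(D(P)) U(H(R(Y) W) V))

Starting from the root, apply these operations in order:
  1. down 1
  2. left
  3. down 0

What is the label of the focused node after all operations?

Step 1 (down 1): focus=U path=1 depth=1 children=['H', 'V'] left=['O'] right=[] parent=J
Step 2 (left): focus=O path=0 depth=1 children=['D'] left=[] right=['U'] parent=J
Step 3 (down 0): focus=D path=0/0 depth=2 children=['P'] left=[] right=[] parent=O

Answer: D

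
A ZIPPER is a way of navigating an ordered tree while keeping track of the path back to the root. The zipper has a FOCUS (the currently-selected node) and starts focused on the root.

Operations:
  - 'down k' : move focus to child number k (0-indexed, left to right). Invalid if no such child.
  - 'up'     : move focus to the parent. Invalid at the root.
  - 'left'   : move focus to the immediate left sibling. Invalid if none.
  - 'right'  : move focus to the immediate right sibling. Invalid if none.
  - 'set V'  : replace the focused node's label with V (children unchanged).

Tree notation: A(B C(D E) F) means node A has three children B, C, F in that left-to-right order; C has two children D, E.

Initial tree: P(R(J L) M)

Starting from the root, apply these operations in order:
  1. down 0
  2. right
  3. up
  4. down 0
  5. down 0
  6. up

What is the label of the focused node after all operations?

Answer: R

Derivation:
Step 1 (down 0): focus=R path=0 depth=1 children=['J', 'L'] left=[] right=['M'] parent=P
Step 2 (right): focus=M path=1 depth=1 children=[] left=['R'] right=[] parent=P
Step 3 (up): focus=P path=root depth=0 children=['R', 'M'] (at root)
Step 4 (down 0): focus=R path=0 depth=1 children=['J', 'L'] left=[] right=['M'] parent=P
Step 5 (down 0): focus=J path=0/0 depth=2 children=[] left=[] right=['L'] parent=R
Step 6 (up): focus=R path=0 depth=1 children=['J', 'L'] left=[] right=['M'] parent=P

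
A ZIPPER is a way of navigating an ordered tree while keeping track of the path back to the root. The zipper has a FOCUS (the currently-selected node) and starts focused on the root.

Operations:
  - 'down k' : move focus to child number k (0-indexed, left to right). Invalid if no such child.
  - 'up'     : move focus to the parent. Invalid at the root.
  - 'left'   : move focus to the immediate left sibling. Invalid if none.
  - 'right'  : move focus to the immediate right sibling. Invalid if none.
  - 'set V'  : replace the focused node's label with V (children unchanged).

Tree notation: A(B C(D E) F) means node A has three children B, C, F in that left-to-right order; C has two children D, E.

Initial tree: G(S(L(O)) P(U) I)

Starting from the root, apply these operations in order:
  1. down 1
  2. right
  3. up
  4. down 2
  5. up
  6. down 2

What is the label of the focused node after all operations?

Step 1 (down 1): focus=P path=1 depth=1 children=['U'] left=['S'] right=['I'] parent=G
Step 2 (right): focus=I path=2 depth=1 children=[] left=['S', 'P'] right=[] parent=G
Step 3 (up): focus=G path=root depth=0 children=['S', 'P', 'I'] (at root)
Step 4 (down 2): focus=I path=2 depth=1 children=[] left=['S', 'P'] right=[] parent=G
Step 5 (up): focus=G path=root depth=0 children=['S', 'P', 'I'] (at root)
Step 6 (down 2): focus=I path=2 depth=1 children=[] left=['S', 'P'] right=[] parent=G

Answer: I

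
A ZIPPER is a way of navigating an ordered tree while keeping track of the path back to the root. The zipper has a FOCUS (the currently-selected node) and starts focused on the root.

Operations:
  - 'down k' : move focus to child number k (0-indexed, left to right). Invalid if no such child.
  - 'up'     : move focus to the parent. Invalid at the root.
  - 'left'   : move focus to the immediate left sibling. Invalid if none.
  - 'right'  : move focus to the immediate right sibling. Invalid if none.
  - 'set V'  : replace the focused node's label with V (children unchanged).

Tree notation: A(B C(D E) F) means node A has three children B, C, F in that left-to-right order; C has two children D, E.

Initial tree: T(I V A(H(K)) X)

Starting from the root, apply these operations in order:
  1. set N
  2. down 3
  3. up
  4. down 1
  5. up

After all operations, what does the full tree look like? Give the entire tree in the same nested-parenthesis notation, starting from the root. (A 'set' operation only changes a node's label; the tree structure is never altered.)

Answer: N(I V A(H(K)) X)

Derivation:
Step 1 (set N): focus=N path=root depth=0 children=['I', 'V', 'A', 'X'] (at root)
Step 2 (down 3): focus=X path=3 depth=1 children=[] left=['I', 'V', 'A'] right=[] parent=N
Step 3 (up): focus=N path=root depth=0 children=['I', 'V', 'A', 'X'] (at root)
Step 4 (down 1): focus=V path=1 depth=1 children=[] left=['I'] right=['A', 'X'] parent=N
Step 5 (up): focus=N path=root depth=0 children=['I', 'V', 'A', 'X'] (at root)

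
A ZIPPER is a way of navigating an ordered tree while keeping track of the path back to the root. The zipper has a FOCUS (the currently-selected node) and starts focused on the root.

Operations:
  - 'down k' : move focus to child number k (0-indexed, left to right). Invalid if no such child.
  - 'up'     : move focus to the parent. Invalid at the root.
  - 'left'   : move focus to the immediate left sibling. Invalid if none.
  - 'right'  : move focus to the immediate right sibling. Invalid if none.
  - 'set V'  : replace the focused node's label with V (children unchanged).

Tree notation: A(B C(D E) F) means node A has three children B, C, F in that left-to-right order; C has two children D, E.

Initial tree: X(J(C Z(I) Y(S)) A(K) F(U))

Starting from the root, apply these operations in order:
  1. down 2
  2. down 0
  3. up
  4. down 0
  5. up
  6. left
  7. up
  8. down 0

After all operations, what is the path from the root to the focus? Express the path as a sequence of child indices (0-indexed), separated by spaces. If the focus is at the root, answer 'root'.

Answer: 0

Derivation:
Step 1 (down 2): focus=F path=2 depth=1 children=['U'] left=['J', 'A'] right=[] parent=X
Step 2 (down 0): focus=U path=2/0 depth=2 children=[] left=[] right=[] parent=F
Step 3 (up): focus=F path=2 depth=1 children=['U'] left=['J', 'A'] right=[] parent=X
Step 4 (down 0): focus=U path=2/0 depth=2 children=[] left=[] right=[] parent=F
Step 5 (up): focus=F path=2 depth=1 children=['U'] left=['J', 'A'] right=[] parent=X
Step 6 (left): focus=A path=1 depth=1 children=['K'] left=['J'] right=['F'] parent=X
Step 7 (up): focus=X path=root depth=0 children=['J', 'A', 'F'] (at root)
Step 8 (down 0): focus=J path=0 depth=1 children=['C', 'Z', 'Y'] left=[] right=['A', 'F'] parent=X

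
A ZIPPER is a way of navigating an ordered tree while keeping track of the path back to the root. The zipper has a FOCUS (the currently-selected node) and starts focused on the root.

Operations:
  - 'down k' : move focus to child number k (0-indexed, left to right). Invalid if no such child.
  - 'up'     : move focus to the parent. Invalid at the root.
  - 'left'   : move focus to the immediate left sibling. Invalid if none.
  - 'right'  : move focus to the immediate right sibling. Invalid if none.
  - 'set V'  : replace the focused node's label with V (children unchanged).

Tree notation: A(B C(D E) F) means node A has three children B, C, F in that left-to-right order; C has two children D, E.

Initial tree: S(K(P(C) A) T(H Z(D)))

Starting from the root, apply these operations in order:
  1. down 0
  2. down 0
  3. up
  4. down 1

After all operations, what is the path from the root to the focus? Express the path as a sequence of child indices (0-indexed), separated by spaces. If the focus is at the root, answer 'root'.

Step 1 (down 0): focus=K path=0 depth=1 children=['P', 'A'] left=[] right=['T'] parent=S
Step 2 (down 0): focus=P path=0/0 depth=2 children=['C'] left=[] right=['A'] parent=K
Step 3 (up): focus=K path=0 depth=1 children=['P', 'A'] left=[] right=['T'] parent=S
Step 4 (down 1): focus=A path=0/1 depth=2 children=[] left=['P'] right=[] parent=K

Answer: 0 1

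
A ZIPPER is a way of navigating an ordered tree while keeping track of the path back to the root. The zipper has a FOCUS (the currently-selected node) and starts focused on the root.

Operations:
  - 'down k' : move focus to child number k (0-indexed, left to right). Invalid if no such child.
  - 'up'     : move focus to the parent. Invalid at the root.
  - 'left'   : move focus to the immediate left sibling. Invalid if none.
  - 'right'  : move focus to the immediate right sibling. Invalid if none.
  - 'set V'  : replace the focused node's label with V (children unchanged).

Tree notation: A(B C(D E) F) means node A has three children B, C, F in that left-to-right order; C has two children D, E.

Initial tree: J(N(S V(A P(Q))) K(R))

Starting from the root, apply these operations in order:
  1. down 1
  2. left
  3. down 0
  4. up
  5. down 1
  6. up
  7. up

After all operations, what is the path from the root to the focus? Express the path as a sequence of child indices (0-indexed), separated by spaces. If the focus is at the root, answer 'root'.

Step 1 (down 1): focus=K path=1 depth=1 children=['R'] left=['N'] right=[] parent=J
Step 2 (left): focus=N path=0 depth=1 children=['S', 'V'] left=[] right=['K'] parent=J
Step 3 (down 0): focus=S path=0/0 depth=2 children=[] left=[] right=['V'] parent=N
Step 4 (up): focus=N path=0 depth=1 children=['S', 'V'] left=[] right=['K'] parent=J
Step 5 (down 1): focus=V path=0/1 depth=2 children=['A', 'P'] left=['S'] right=[] parent=N
Step 6 (up): focus=N path=0 depth=1 children=['S', 'V'] left=[] right=['K'] parent=J
Step 7 (up): focus=J path=root depth=0 children=['N', 'K'] (at root)

Answer: root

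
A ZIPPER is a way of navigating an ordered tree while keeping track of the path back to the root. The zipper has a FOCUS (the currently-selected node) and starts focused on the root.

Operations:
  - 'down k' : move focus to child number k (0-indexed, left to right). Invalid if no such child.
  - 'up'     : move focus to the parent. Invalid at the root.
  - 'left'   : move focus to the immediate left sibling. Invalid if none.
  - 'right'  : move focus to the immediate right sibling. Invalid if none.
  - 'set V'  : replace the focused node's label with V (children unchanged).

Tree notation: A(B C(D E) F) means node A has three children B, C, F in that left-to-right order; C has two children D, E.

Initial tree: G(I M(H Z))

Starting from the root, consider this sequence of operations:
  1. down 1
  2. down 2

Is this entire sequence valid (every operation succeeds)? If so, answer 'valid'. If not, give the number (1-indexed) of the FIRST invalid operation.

Step 1 (down 1): focus=M path=1 depth=1 children=['H', 'Z'] left=['I'] right=[] parent=G
Step 2 (down 2): INVALID

Answer: 2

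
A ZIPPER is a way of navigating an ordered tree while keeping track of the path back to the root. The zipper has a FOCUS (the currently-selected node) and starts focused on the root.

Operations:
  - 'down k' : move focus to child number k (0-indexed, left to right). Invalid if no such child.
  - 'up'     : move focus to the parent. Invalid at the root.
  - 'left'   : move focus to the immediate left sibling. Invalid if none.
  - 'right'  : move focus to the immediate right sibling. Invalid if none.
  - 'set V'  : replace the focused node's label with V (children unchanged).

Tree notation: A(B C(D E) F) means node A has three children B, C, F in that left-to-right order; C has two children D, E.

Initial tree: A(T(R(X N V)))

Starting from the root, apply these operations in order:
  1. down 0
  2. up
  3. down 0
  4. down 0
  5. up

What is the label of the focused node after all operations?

Step 1 (down 0): focus=T path=0 depth=1 children=['R'] left=[] right=[] parent=A
Step 2 (up): focus=A path=root depth=0 children=['T'] (at root)
Step 3 (down 0): focus=T path=0 depth=1 children=['R'] left=[] right=[] parent=A
Step 4 (down 0): focus=R path=0/0 depth=2 children=['X', 'N', 'V'] left=[] right=[] parent=T
Step 5 (up): focus=T path=0 depth=1 children=['R'] left=[] right=[] parent=A

Answer: T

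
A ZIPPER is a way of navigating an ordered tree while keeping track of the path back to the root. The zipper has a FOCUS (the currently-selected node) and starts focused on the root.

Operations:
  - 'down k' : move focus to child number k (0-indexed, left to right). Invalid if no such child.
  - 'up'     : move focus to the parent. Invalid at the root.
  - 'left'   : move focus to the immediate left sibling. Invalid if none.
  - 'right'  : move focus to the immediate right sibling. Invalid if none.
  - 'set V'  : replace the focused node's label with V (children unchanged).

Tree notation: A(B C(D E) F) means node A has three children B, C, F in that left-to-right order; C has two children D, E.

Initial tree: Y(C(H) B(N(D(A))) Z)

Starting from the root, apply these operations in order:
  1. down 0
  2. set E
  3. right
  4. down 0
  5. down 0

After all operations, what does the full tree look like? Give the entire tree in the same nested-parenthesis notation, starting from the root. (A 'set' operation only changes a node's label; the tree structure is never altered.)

Step 1 (down 0): focus=C path=0 depth=1 children=['H'] left=[] right=['B', 'Z'] parent=Y
Step 2 (set E): focus=E path=0 depth=1 children=['H'] left=[] right=['B', 'Z'] parent=Y
Step 3 (right): focus=B path=1 depth=1 children=['N'] left=['E'] right=['Z'] parent=Y
Step 4 (down 0): focus=N path=1/0 depth=2 children=['D'] left=[] right=[] parent=B
Step 5 (down 0): focus=D path=1/0/0 depth=3 children=['A'] left=[] right=[] parent=N

Answer: Y(E(H) B(N(D(A))) Z)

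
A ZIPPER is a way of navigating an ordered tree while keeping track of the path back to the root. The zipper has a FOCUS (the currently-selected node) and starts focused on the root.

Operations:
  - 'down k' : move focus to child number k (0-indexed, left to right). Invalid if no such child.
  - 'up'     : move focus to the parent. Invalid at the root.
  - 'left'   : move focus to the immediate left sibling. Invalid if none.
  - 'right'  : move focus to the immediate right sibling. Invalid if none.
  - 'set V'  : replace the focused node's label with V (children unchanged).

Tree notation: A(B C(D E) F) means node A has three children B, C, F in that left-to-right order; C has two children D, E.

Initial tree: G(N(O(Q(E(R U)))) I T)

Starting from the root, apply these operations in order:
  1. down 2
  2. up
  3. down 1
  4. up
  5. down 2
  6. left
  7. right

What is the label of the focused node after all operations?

Step 1 (down 2): focus=T path=2 depth=1 children=[] left=['N', 'I'] right=[] parent=G
Step 2 (up): focus=G path=root depth=0 children=['N', 'I', 'T'] (at root)
Step 3 (down 1): focus=I path=1 depth=1 children=[] left=['N'] right=['T'] parent=G
Step 4 (up): focus=G path=root depth=0 children=['N', 'I', 'T'] (at root)
Step 5 (down 2): focus=T path=2 depth=1 children=[] left=['N', 'I'] right=[] parent=G
Step 6 (left): focus=I path=1 depth=1 children=[] left=['N'] right=['T'] parent=G
Step 7 (right): focus=T path=2 depth=1 children=[] left=['N', 'I'] right=[] parent=G

Answer: T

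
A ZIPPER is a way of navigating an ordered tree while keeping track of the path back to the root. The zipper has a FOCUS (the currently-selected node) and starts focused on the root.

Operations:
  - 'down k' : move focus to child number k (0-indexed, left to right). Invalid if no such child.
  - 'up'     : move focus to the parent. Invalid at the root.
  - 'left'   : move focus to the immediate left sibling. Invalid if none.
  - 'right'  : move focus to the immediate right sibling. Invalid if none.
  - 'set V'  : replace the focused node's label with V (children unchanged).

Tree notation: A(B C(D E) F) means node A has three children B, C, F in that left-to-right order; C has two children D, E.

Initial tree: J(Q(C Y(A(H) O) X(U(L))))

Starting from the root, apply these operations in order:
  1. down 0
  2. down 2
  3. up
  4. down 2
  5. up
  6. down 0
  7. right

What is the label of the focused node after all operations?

Step 1 (down 0): focus=Q path=0 depth=1 children=['C', 'Y', 'X'] left=[] right=[] parent=J
Step 2 (down 2): focus=X path=0/2 depth=2 children=['U'] left=['C', 'Y'] right=[] parent=Q
Step 3 (up): focus=Q path=0 depth=1 children=['C', 'Y', 'X'] left=[] right=[] parent=J
Step 4 (down 2): focus=X path=0/2 depth=2 children=['U'] left=['C', 'Y'] right=[] parent=Q
Step 5 (up): focus=Q path=0 depth=1 children=['C', 'Y', 'X'] left=[] right=[] parent=J
Step 6 (down 0): focus=C path=0/0 depth=2 children=[] left=[] right=['Y', 'X'] parent=Q
Step 7 (right): focus=Y path=0/1 depth=2 children=['A', 'O'] left=['C'] right=['X'] parent=Q

Answer: Y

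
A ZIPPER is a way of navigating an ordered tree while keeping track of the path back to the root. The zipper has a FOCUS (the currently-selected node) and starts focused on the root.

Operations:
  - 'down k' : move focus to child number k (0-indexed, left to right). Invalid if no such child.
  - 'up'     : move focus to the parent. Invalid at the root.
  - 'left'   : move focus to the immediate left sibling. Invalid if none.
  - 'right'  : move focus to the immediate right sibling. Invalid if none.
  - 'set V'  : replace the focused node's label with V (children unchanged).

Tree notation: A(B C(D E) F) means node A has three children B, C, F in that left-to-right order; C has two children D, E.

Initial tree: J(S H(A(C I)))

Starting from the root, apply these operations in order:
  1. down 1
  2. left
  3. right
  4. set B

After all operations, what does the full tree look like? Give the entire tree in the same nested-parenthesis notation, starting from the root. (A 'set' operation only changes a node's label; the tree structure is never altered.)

Step 1 (down 1): focus=H path=1 depth=1 children=['A'] left=['S'] right=[] parent=J
Step 2 (left): focus=S path=0 depth=1 children=[] left=[] right=['H'] parent=J
Step 3 (right): focus=H path=1 depth=1 children=['A'] left=['S'] right=[] parent=J
Step 4 (set B): focus=B path=1 depth=1 children=['A'] left=['S'] right=[] parent=J

Answer: J(S B(A(C I)))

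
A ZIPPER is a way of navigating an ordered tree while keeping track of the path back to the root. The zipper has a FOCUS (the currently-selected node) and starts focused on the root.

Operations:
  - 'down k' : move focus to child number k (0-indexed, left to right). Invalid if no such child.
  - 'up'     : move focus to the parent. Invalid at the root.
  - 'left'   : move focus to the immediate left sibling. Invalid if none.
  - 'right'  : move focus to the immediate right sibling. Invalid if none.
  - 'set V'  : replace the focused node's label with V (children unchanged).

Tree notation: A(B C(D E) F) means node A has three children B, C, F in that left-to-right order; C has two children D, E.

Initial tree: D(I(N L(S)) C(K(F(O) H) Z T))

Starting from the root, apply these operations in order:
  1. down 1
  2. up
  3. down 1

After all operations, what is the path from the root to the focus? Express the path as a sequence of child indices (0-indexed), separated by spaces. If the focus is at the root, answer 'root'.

Answer: 1

Derivation:
Step 1 (down 1): focus=C path=1 depth=1 children=['K', 'Z', 'T'] left=['I'] right=[] parent=D
Step 2 (up): focus=D path=root depth=0 children=['I', 'C'] (at root)
Step 3 (down 1): focus=C path=1 depth=1 children=['K', 'Z', 'T'] left=['I'] right=[] parent=D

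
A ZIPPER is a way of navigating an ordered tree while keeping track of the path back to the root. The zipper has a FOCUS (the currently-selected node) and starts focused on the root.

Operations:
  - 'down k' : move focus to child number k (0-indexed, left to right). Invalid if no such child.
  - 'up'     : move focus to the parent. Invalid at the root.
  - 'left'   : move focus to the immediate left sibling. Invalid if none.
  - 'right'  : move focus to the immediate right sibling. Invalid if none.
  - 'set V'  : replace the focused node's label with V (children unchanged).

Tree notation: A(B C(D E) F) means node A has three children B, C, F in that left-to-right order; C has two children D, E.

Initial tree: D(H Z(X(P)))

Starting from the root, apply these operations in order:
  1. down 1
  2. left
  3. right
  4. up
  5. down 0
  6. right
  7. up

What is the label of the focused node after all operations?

Answer: D

Derivation:
Step 1 (down 1): focus=Z path=1 depth=1 children=['X'] left=['H'] right=[] parent=D
Step 2 (left): focus=H path=0 depth=1 children=[] left=[] right=['Z'] parent=D
Step 3 (right): focus=Z path=1 depth=1 children=['X'] left=['H'] right=[] parent=D
Step 4 (up): focus=D path=root depth=0 children=['H', 'Z'] (at root)
Step 5 (down 0): focus=H path=0 depth=1 children=[] left=[] right=['Z'] parent=D
Step 6 (right): focus=Z path=1 depth=1 children=['X'] left=['H'] right=[] parent=D
Step 7 (up): focus=D path=root depth=0 children=['H', 'Z'] (at root)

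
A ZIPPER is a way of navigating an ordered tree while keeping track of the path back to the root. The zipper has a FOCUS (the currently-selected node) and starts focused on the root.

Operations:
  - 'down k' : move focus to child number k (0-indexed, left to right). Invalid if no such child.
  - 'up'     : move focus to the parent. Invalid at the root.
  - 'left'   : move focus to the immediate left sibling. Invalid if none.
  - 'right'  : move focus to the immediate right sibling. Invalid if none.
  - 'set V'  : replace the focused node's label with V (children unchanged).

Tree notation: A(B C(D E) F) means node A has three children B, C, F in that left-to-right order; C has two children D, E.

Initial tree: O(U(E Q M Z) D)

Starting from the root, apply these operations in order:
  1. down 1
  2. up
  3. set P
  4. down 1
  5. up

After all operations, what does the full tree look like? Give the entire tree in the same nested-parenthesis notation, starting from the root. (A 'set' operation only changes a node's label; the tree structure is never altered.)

Step 1 (down 1): focus=D path=1 depth=1 children=[] left=['U'] right=[] parent=O
Step 2 (up): focus=O path=root depth=0 children=['U', 'D'] (at root)
Step 3 (set P): focus=P path=root depth=0 children=['U', 'D'] (at root)
Step 4 (down 1): focus=D path=1 depth=1 children=[] left=['U'] right=[] parent=P
Step 5 (up): focus=P path=root depth=0 children=['U', 'D'] (at root)

Answer: P(U(E Q M Z) D)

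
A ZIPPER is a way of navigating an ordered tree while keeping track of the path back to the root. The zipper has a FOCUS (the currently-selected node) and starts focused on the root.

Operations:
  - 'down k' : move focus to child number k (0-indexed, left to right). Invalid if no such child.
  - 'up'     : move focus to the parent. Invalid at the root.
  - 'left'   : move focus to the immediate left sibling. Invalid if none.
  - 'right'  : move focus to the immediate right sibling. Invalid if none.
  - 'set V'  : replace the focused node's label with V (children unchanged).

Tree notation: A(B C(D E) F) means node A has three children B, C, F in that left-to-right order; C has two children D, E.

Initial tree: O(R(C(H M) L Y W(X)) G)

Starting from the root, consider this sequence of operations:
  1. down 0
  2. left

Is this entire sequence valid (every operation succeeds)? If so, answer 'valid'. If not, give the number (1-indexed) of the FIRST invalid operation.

Step 1 (down 0): focus=R path=0 depth=1 children=['C', 'L', 'Y', 'W'] left=[] right=['G'] parent=O
Step 2 (left): INVALID

Answer: 2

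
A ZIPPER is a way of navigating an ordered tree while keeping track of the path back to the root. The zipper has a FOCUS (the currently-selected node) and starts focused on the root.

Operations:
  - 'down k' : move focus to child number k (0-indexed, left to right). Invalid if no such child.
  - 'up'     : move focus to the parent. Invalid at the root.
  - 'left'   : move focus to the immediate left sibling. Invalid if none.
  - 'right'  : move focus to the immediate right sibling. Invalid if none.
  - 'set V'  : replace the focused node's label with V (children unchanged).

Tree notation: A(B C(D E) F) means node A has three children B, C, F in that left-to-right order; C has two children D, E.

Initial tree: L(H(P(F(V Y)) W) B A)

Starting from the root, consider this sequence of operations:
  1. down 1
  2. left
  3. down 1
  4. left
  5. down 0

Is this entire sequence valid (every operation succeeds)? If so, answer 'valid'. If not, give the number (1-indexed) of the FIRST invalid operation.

Step 1 (down 1): focus=B path=1 depth=1 children=[] left=['H'] right=['A'] parent=L
Step 2 (left): focus=H path=0 depth=1 children=['P', 'W'] left=[] right=['B', 'A'] parent=L
Step 3 (down 1): focus=W path=0/1 depth=2 children=[] left=['P'] right=[] parent=H
Step 4 (left): focus=P path=0/0 depth=2 children=['F'] left=[] right=['W'] parent=H
Step 5 (down 0): focus=F path=0/0/0 depth=3 children=['V', 'Y'] left=[] right=[] parent=P

Answer: valid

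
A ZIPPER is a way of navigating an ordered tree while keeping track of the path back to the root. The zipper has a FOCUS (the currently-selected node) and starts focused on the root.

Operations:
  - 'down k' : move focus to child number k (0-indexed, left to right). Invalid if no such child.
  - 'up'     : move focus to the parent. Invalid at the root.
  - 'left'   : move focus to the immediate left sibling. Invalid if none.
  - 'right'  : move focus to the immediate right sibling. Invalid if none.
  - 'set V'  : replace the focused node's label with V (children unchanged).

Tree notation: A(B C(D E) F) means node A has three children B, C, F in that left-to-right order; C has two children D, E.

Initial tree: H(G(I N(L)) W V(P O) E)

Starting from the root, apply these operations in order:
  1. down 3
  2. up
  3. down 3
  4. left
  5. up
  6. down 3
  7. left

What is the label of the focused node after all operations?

Answer: V

Derivation:
Step 1 (down 3): focus=E path=3 depth=1 children=[] left=['G', 'W', 'V'] right=[] parent=H
Step 2 (up): focus=H path=root depth=0 children=['G', 'W', 'V', 'E'] (at root)
Step 3 (down 3): focus=E path=3 depth=1 children=[] left=['G', 'W', 'V'] right=[] parent=H
Step 4 (left): focus=V path=2 depth=1 children=['P', 'O'] left=['G', 'W'] right=['E'] parent=H
Step 5 (up): focus=H path=root depth=0 children=['G', 'W', 'V', 'E'] (at root)
Step 6 (down 3): focus=E path=3 depth=1 children=[] left=['G', 'W', 'V'] right=[] parent=H
Step 7 (left): focus=V path=2 depth=1 children=['P', 'O'] left=['G', 'W'] right=['E'] parent=H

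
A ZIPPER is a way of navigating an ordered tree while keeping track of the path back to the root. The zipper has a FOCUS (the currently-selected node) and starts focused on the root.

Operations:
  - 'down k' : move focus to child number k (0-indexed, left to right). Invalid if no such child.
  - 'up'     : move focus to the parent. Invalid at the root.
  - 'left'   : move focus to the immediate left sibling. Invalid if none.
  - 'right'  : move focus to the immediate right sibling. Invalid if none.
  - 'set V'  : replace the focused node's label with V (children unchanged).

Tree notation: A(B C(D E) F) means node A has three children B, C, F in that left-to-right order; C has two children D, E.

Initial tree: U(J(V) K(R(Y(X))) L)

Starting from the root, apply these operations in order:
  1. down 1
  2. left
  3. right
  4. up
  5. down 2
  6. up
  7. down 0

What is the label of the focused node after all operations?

Answer: J

Derivation:
Step 1 (down 1): focus=K path=1 depth=1 children=['R'] left=['J'] right=['L'] parent=U
Step 2 (left): focus=J path=0 depth=1 children=['V'] left=[] right=['K', 'L'] parent=U
Step 3 (right): focus=K path=1 depth=1 children=['R'] left=['J'] right=['L'] parent=U
Step 4 (up): focus=U path=root depth=0 children=['J', 'K', 'L'] (at root)
Step 5 (down 2): focus=L path=2 depth=1 children=[] left=['J', 'K'] right=[] parent=U
Step 6 (up): focus=U path=root depth=0 children=['J', 'K', 'L'] (at root)
Step 7 (down 0): focus=J path=0 depth=1 children=['V'] left=[] right=['K', 'L'] parent=U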